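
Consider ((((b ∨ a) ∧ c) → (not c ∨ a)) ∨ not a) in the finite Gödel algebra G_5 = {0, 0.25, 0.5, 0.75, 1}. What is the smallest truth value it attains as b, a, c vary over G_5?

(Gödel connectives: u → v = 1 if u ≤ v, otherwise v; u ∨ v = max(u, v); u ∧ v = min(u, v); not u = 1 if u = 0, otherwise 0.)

The minimum is attained at b = 0.5, a = 0.25, c = 0.5:
  (b ∨ a) = max(0.5, 0.25) = 0.5
  ((b ∨ a) ∧ c) = min(0.5, 0.5) = 0.5
  not c: Gödel ¬ of 0.5 = 0 (operand ≠ 0)
  (not c ∨ a) = max(0, 0.25) = 0.25
  (((b ∨ a) ∧ c) → (not c ∨ a)): 0.5 > 0.25, so result = 0.25
  not a: Gödel ¬ of 0.25 = 0 (operand ≠ 0)
  ((((b ∨ a) ∧ c) → (not c ∨ a)) ∨ not a) = max(0.25, 0) = 0.25
Checking all 125 assignments confirms none give a value below 0.25.

0.25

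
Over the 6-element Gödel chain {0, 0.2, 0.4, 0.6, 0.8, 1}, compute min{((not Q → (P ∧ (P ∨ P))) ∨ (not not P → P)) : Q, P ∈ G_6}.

The minimum is attained at Q = 0, P = 0.2:
  not Q: Gödel ¬ of 0 = 1 (operand is 0)
  (P ∨ P) = max(0.2, 0.2) = 0.2
  (P ∧ (P ∨ P)) = min(0.2, 0.2) = 0.2
  (not Q → (P ∧ (P ∨ P))): 1 > 0.2, so result = 0.2
  not P: Gödel ¬ of 0.2 = 0 (operand ≠ 0)
  not not P: Gödel ¬ of 0 = 1 (operand is 0)
  (not not P → P): 1 > 0.2, so result = 0.2
  ((not Q → (P ∧ (P ∨ P))) ∨ (not not P → P)) = max(0.2, 0.2) = 0.2
Checking all 36 assignments confirms none give a value below 0.20.

0.20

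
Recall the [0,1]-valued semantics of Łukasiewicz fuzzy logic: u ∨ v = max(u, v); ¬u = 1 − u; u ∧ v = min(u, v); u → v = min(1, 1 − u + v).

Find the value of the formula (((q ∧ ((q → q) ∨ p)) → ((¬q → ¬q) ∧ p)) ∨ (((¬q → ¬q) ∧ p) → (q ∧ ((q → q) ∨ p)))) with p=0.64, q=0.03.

1.00

(q → q): min(1, 1 − 0.03 + 0.03) = 1
((q → q) ∨ p) = max(1, 0.64) = 1
(q ∧ ((q → q) ∨ p)) = min(0.03, 1) = 0.03
¬q: Łukasiewicz ¬ gives 1 − 0.03 = 0.97
¬q: Łukasiewicz ¬ gives 1 − 0.03 = 0.97
(¬q → ¬q): min(1, 1 − 0.97 + 0.97) = 1
((¬q → ¬q) ∧ p) = min(1, 0.64) = 0.64
((q ∧ ((q → q) ∨ p)) → ((¬q → ¬q) ∧ p)): min(1, 1 − 0.03 + 0.64) = 1
¬q: Łukasiewicz ¬ gives 1 − 0.03 = 0.97
¬q: Łukasiewicz ¬ gives 1 − 0.03 = 0.97
(¬q → ¬q): min(1, 1 − 0.97 + 0.97) = 1
((¬q → ¬q) ∧ p) = min(1, 0.64) = 0.64
(q → q): min(1, 1 − 0.03 + 0.03) = 1
((q → q) ∨ p) = max(1, 0.64) = 1
(q ∧ ((q → q) ∨ p)) = min(0.03, 1) = 0.03
(((¬q → ¬q) ∧ p) → (q ∧ ((q → q) ∨ p))): min(1, 1 − 0.64 + 0.03) = 0.39
(((q ∧ ((q → q) ∨ p)) → ((¬q → ¬q) ∧ p)) ∨ (((¬q → ¬q) ∧ p) → (q ∧ ((q → q) ∨ p)))) = max(1, 0.39) = 1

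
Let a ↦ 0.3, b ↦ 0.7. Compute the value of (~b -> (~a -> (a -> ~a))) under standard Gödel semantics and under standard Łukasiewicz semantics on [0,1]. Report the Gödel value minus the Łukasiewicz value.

Gödel evaluation:
  ~b: Gödel ¬ of 0.7 = 0 (operand ≠ 0)
  ~a: Gödel ¬ of 0.3 = 0 (operand ≠ 0)
  ~a: Gödel ¬ of 0.3 = 0 (operand ≠ 0)
  (a -> ~a): 0.3 > 0, so result = 0
  (~a -> (a -> ~a)): 0 ≤ 0, so result = 1
  (~b -> (~a -> (a -> ~a))): 0 ≤ 1, so result = 1
  Gödel value = 1
Łukasiewicz evaluation:
  ~b: Łukasiewicz ¬ gives 1 − 0.7 = 0.3
  ~a: Łukasiewicz ¬ gives 1 − 0.3 = 0.7
  ~a: Łukasiewicz ¬ gives 1 − 0.3 = 0.7
  (a -> ~a): min(1, 1 − 0.3 + 0.7) = 1
  (~a -> (a -> ~a)): min(1, 1 − 0.7 + 1) = 1
  (~b -> (~a -> (a -> ~a))): min(1, 1 − 0.3 + 1) = 1
  Łukasiewicz value = 1
Difference: 1 − 1 = 0.00

0.00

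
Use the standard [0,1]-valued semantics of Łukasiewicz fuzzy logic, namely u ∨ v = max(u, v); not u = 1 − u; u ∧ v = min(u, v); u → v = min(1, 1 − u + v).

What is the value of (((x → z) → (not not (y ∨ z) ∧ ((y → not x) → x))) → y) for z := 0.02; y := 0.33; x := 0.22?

0.91

(x → z): min(1, 1 − 0.22 + 0.02) = 0.8
(y ∨ z) = max(0.33, 0.02) = 0.33
not (y ∨ z): Łukasiewicz ¬ gives 1 − 0.33 = 0.67
not not (y ∨ z): Łukasiewicz ¬ gives 1 − 0.67 = 0.33
not x: Łukasiewicz ¬ gives 1 − 0.22 = 0.78
(y → not x): min(1, 1 − 0.33 + 0.78) = 1
((y → not x) → x): min(1, 1 − 1 + 0.22) = 0.22
(not not (y ∨ z) ∧ ((y → not x) → x)) = min(0.33, 0.22) = 0.22
((x → z) → (not not (y ∨ z) ∧ ((y → not x) → x))): min(1, 1 − 0.8 + 0.22) = 0.42
(((x → z) → (not not (y ∨ z) ∧ ((y → not x) → x))) → y): min(1, 1 − 0.42 + 0.33) = 0.91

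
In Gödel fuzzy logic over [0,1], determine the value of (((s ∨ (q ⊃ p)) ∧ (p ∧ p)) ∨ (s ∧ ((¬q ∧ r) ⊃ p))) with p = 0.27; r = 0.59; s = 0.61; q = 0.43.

(q ⊃ p): 0.43 > 0.27, so result = 0.27
(s ∨ (q ⊃ p)) = max(0.61, 0.27) = 0.61
(p ∧ p) = min(0.27, 0.27) = 0.27
((s ∨ (q ⊃ p)) ∧ (p ∧ p)) = min(0.61, 0.27) = 0.27
¬q: Gödel ¬ of 0.43 = 0 (operand ≠ 0)
(¬q ∧ r) = min(0, 0.59) = 0
((¬q ∧ r) ⊃ p): 0 ≤ 0.27, so result = 1
(s ∧ ((¬q ∧ r) ⊃ p)) = min(0.61, 1) = 0.61
(((s ∨ (q ⊃ p)) ∧ (p ∧ p)) ∨ (s ∧ ((¬q ∧ r) ⊃ p))) = max(0.27, 0.61) = 0.61

0.61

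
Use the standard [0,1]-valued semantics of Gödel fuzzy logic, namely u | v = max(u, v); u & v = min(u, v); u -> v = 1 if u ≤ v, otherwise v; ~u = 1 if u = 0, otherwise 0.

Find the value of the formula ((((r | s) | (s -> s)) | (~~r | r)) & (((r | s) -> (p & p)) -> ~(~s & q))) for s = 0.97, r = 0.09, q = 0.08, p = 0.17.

1.00

(r | s) = max(0.09, 0.97) = 0.97
(s -> s): 0.97 ≤ 0.97, so result = 1
((r | s) | (s -> s)) = max(0.97, 1) = 1
~r: Gödel ¬ of 0.09 = 0 (operand ≠ 0)
~~r: Gödel ¬ of 0 = 1 (operand is 0)
(~~r | r) = max(1, 0.09) = 1
(((r | s) | (s -> s)) | (~~r | r)) = max(1, 1) = 1
(r | s) = max(0.09, 0.97) = 0.97
(p & p) = min(0.17, 0.17) = 0.17
((r | s) -> (p & p)): 0.97 > 0.17, so result = 0.17
~s: Gödel ¬ of 0.97 = 0 (operand ≠ 0)
(~s & q) = min(0, 0.08) = 0
~(~s & q): Gödel ¬ of 0 = 1 (operand is 0)
(((r | s) -> (p & p)) -> ~(~s & q)): 0.17 ≤ 1, so result = 1
((((r | s) | (s -> s)) | (~~r | r)) & (((r | s) -> (p & p)) -> ~(~s & q))) = min(1, 1) = 1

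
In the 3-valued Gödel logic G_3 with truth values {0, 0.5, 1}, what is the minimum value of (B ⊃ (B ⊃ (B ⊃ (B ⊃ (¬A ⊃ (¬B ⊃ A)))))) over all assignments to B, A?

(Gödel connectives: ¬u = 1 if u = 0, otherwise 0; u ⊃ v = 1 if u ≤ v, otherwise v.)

1.00

Every assignment gives 1. For instance at B = 0, A = 0:
  ¬A: Gödel ¬ of 0 = 1 (operand is 0)
  ¬B: Gödel ¬ of 0 = 1 (operand is 0)
  (¬B ⊃ A): 1 > 0, so result = 0
  (¬A ⊃ (¬B ⊃ A)): 1 > 0, so result = 0
  (B ⊃ (¬A ⊃ (¬B ⊃ A))): 0 ≤ 0, so result = 1
  (B ⊃ (B ⊃ (¬A ⊃ (¬B ⊃ A)))): 0 ≤ 1, so result = 1
  (B ⊃ (B ⊃ (B ⊃ (¬A ⊃ (¬B ⊃ A))))): 0 ≤ 1, so result = 1
  (B ⊃ (B ⊃ (B ⊃ (B ⊃ (¬A ⊃ (¬B ⊃ A)))))): 0 ≤ 1, so result = 1
All 9 assignments give value 1 — the formula is a G_3-tautology.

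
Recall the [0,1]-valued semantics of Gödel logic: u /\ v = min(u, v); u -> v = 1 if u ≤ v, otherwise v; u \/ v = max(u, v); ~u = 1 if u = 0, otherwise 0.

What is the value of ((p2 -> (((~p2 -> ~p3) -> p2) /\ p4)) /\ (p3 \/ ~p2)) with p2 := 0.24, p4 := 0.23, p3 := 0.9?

0.23

~p2: Gödel ¬ of 0.24 = 0 (operand ≠ 0)
~p3: Gödel ¬ of 0.9 = 0 (operand ≠ 0)
(~p2 -> ~p3): 0 ≤ 0, so result = 1
((~p2 -> ~p3) -> p2): 1 > 0.24, so result = 0.24
(((~p2 -> ~p3) -> p2) /\ p4) = min(0.24, 0.23) = 0.23
(p2 -> (((~p2 -> ~p3) -> p2) /\ p4)): 0.24 > 0.23, so result = 0.23
~p2: Gödel ¬ of 0.24 = 0 (operand ≠ 0)
(p3 \/ ~p2) = max(0.9, 0) = 0.9
((p2 -> (((~p2 -> ~p3) -> p2) /\ p4)) /\ (p3 \/ ~p2)) = min(0.23, 0.9) = 0.23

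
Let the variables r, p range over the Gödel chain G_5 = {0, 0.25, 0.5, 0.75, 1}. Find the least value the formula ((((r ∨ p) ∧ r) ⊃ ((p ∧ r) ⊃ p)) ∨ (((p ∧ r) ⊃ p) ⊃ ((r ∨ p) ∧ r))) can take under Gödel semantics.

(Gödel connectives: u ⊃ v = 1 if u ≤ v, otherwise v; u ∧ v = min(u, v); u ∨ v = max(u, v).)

1.00

Every assignment gives 1. For instance at r = 0, p = 0:
  (r ∨ p) = max(0, 0) = 0
  ((r ∨ p) ∧ r) = min(0, 0) = 0
  (p ∧ r) = min(0, 0) = 0
  ((p ∧ r) ⊃ p): 0 ≤ 0, so result = 1
  (((r ∨ p) ∧ r) ⊃ ((p ∧ r) ⊃ p)): 0 ≤ 1, so result = 1
  (p ∧ r) = min(0, 0) = 0
  ((p ∧ r) ⊃ p): 0 ≤ 0, so result = 1
  (r ∨ p) = max(0, 0) = 0
  ((r ∨ p) ∧ r) = min(0, 0) = 0
  (((p ∧ r) ⊃ p) ⊃ ((r ∨ p) ∧ r)): 1 > 0, so result = 0
  ((((r ∨ p) ∧ r) ⊃ ((p ∧ r) ⊃ p)) ∨ (((p ∧ r) ⊃ p) ⊃ ((r ∨ p) ∧ r))) = max(1, 0) = 1
All 25 assignments give value 1 — the formula is a G_5-tautology.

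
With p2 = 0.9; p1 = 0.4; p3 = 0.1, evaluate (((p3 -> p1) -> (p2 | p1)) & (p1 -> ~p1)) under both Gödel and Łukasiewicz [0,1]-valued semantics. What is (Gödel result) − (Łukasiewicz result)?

-0.90

Gödel evaluation:
  (p3 -> p1): 0.1 ≤ 0.4, so result = 1
  (p2 | p1) = max(0.9, 0.4) = 0.9
  ((p3 -> p1) -> (p2 | p1)): 1 > 0.9, so result = 0.9
  ~p1: Gödel ¬ of 0.4 = 0 (operand ≠ 0)
  (p1 -> ~p1): 0.4 > 0, so result = 0
  (((p3 -> p1) -> (p2 | p1)) & (p1 -> ~p1)) = min(0.9, 0) = 0
  Gödel value = 0
Łukasiewicz evaluation:
  (p3 -> p1): min(1, 1 − 0.1 + 0.4) = 1
  (p2 | p1) = max(0.9, 0.4) = 0.9
  ((p3 -> p1) -> (p2 | p1)): min(1, 1 − 1 + 0.9) = 0.9
  ~p1: Łukasiewicz ¬ gives 1 − 0.4 = 0.6
  (p1 -> ~p1): min(1, 1 − 0.4 + 0.6) = 1
  (((p3 -> p1) -> (p2 | p1)) & (p1 -> ~p1)) = min(0.9, 1) = 0.9
  Łukasiewicz value = 0.9
Difference: 0 − 0.9 = -0.90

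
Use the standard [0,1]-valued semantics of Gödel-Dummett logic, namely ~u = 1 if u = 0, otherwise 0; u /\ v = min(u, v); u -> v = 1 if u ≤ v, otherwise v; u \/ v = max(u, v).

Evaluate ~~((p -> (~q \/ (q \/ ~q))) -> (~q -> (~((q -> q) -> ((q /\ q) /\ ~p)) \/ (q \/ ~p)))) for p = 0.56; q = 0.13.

1.00

~q: Gödel ¬ of 0.13 = 0 (operand ≠ 0)
~q: Gödel ¬ of 0.13 = 0 (operand ≠ 0)
(q \/ ~q) = max(0.13, 0) = 0.13
(~q \/ (q \/ ~q)) = max(0, 0.13) = 0.13
(p -> (~q \/ (q \/ ~q))): 0.56 > 0.13, so result = 0.13
~q: Gödel ¬ of 0.13 = 0 (operand ≠ 0)
(q -> q): 0.13 ≤ 0.13, so result = 1
(q /\ q) = min(0.13, 0.13) = 0.13
~p: Gödel ¬ of 0.56 = 0 (operand ≠ 0)
((q /\ q) /\ ~p) = min(0.13, 0) = 0
((q -> q) -> ((q /\ q) /\ ~p)): 1 > 0, so result = 0
~((q -> q) -> ((q /\ q) /\ ~p)): Gödel ¬ of 0 = 1 (operand is 0)
~p: Gödel ¬ of 0.56 = 0 (operand ≠ 0)
(q \/ ~p) = max(0.13, 0) = 0.13
(~((q -> q) -> ((q /\ q) /\ ~p)) \/ (q \/ ~p)) = max(1, 0.13) = 1
(~q -> (~((q -> q) -> ((q /\ q) /\ ~p)) \/ (q \/ ~p))): 0 ≤ 1, so result = 1
((p -> (~q \/ (q \/ ~q))) -> (~q -> (~((q -> q) -> ((q /\ q) /\ ~p)) \/ (q \/ ~p)))): 0.13 ≤ 1, so result = 1
~((p -> (~q \/ (q \/ ~q))) -> (~q -> (~((q -> q) -> ((q /\ q) /\ ~p)) \/ (q \/ ~p)))): Gödel ¬ of 1 = 0 (operand ≠ 0)
~~((p -> (~q \/ (q \/ ~q))) -> (~q -> (~((q -> q) -> ((q /\ q) /\ ~p)) \/ (q \/ ~p)))): Gödel ¬ of 0 = 1 (operand is 0)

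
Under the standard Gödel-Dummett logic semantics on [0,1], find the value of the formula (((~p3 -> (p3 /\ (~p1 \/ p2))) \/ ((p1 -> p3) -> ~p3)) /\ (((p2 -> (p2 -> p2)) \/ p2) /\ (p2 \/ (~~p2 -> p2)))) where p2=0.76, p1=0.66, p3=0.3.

~p3: Gödel ¬ of 0.3 = 0 (operand ≠ 0)
~p1: Gödel ¬ of 0.66 = 0 (operand ≠ 0)
(~p1 \/ p2) = max(0, 0.76) = 0.76
(p3 /\ (~p1 \/ p2)) = min(0.3, 0.76) = 0.3
(~p3 -> (p3 /\ (~p1 \/ p2))): 0 ≤ 0.3, so result = 1
(p1 -> p3): 0.66 > 0.3, so result = 0.3
~p3: Gödel ¬ of 0.3 = 0 (operand ≠ 0)
((p1 -> p3) -> ~p3): 0.3 > 0, so result = 0
((~p3 -> (p3 /\ (~p1 \/ p2))) \/ ((p1 -> p3) -> ~p3)) = max(1, 0) = 1
(p2 -> p2): 0.76 ≤ 0.76, so result = 1
(p2 -> (p2 -> p2)): 0.76 ≤ 1, so result = 1
((p2 -> (p2 -> p2)) \/ p2) = max(1, 0.76) = 1
~p2: Gödel ¬ of 0.76 = 0 (operand ≠ 0)
~~p2: Gödel ¬ of 0 = 1 (operand is 0)
(~~p2 -> p2): 1 > 0.76, so result = 0.76
(p2 \/ (~~p2 -> p2)) = max(0.76, 0.76) = 0.76
(((p2 -> (p2 -> p2)) \/ p2) /\ (p2 \/ (~~p2 -> p2))) = min(1, 0.76) = 0.76
(((~p3 -> (p3 /\ (~p1 \/ p2))) \/ ((p1 -> p3) -> ~p3)) /\ (((p2 -> (p2 -> p2)) \/ p2) /\ (p2 \/ (~~p2 -> p2)))) = min(1, 0.76) = 0.76

0.76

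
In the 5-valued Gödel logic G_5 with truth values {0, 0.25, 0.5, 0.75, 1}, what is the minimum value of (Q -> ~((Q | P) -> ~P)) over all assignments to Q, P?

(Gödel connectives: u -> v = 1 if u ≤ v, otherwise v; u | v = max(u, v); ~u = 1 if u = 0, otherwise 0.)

0.00

The minimum is attained at Q = 0.25, P = 0:
  (Q | P) = max(0.25, 0) = 0.25
  ~P: Gödel ¬ of 0 = 1 (operand is 0)
  ((Q | P) -> ~P): 0.25 ≤ 1, so result = 1
  ~((Q | P) -> ~P): Gödel ¬ of 1 = 0 (operand ≠ 0)
  (Q -> ~((Q | P) -> ~P)): 0.25 > 0, so result = 0
Checking all 25 assignments confirms none give a value below 0.00.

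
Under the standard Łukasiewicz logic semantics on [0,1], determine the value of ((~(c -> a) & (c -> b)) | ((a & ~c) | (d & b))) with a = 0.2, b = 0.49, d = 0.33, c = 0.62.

0.42

(c -> a): min(1, 1 − 0.62 + 0.2) = 0.58
~(c -> a): Łukasiewicz ¬ gives 1 − 0.58 = 0.42
(c -> b): min(1, 1 − 0.62 + 0.49) = 0.87
(~(c -> a) & (c -> b)) = min(0.42, 0.87) = 0.42
~c: Łukasiewicz ¬ gives 1 − 0.62 = 0.38
(a & ~c) = min(0.2, 0.38) = 0.2
(d & b) = min(0.33, 0.49) = 0.33
((a & ~c) | (d & b)) = max(0.2, 0.33) = 0.33
((~(c -> a) & (c -> b)) | ((a & ~c) | (d & b))) = max(0.42, 0.33) = 0.42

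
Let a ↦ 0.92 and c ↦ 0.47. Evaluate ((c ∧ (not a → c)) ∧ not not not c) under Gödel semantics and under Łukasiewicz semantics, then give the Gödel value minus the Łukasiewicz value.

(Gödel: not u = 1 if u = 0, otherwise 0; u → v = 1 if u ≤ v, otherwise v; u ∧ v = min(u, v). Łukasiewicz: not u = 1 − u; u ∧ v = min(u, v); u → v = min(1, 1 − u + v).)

Gödel evaluation:
  not a: Gödel ¬ of 0.92 = 0 (operand ≠ 0)
  (not a → c): 0 ≤ 0.47, so result = 1
  (c ∧ (not a → c)) = min(0.47, 1) = 0.47
  not c: Gödel ¬ of 0.47 = 0 (operand ≠ 0)
  not not c: Gödel ¬ of 0 = 1 (operand is 0)
  not not not c: Gödel ¬ of 1 = 0 (operand ≠ 0)
  ((c ∧ (not a → c)) ∧ not not not c) = min(0.47, 0) = 0
  Gödel value = 0
Łukasiewicz evaluation:
  not a: Łukasiewicz ¬ gives 1 − 0.92 = 0.08
  (not a → c): min(1, 1 − 0.08 + 0.47) = 1
  (c ∧ (not a → c)) = min(0.47, 1) = 0.47
  not c: Łukasiewicz ¬ gives 1 − 0.47 = 0.53
  not not c: Łukasiewicz ¬ gives 1 − 0.53 = 0.47
  not not not c: Łukasiewicz ¬ gives 1 − 0.47 = 0.53
  ((c ∧ (not a → c)) ∧ not not not c) = min(0.47, 0.53) = 0.47
  Łukasiewicz value = 0.47
Difference: 0 − 0.47 = -0.47

-0.47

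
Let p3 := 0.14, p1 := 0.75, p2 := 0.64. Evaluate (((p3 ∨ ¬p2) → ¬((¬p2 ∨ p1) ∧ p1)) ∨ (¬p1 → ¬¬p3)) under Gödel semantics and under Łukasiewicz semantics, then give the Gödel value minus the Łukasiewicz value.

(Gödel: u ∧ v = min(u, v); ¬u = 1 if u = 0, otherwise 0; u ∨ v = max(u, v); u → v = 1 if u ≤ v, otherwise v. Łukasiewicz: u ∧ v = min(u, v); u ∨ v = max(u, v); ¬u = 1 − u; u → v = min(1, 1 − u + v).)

Gödel evaluation:
  ¬p2: Gödel ¬ of 0.64 = 0 (operand ≠ 0)
  (p3 ∨ ¬p2) = max(0.14, 0) = 0.14
  ¬p2: Gödel ¬ of 0.64 = 0 (operand ≠ 0)
  (¬p2 ∨ p1) = max(0, 0.75) = 0.75
  ((¬p2 ∨ p1) ∧ p1) = min(0.75, 0.75) = 0.75
  ¬((¬p2 ∨ p1) ∧ p1): Gödel ¬ of 0.75 = 0 (operand ≠ 0)
  ((p3 ∨ ¬p2) → ¬((¬p2 ∨ p1) ∧ p1)): 0.14 > 0, so result = 0
  ¬p1: Gödel ¬ of 0.75 = 0 (operand ≠ 0)
  ¬p3: Gödel ¬ of 0.14 = 0 (operand ≠ 0)
  ¬¬p3: Gödel ¬ of 0 = 1 (operand is 0)
  (¬p1 → ¬¬p3): 0 ≤ 1, so result = 1
  (((p3 ∨ ¬p2) → ¬((¬p2 ∨ p1) ∧ p1)) ∨ (¬p1 → ¬¬p3)) = max(0, 1) = 1
  Gödel value = 1
Łukasiewicz evaluation:
  ¬p2: Łukasiewicz ¬ gives 1 − 0.64 = 0.36
  (p3 ∨ ¬p2) = max(0.14, 0.36) = 0.36
  ¬p2: Łukasiewicz ¬ gives 1 − 0.64 = 0.36
  (¬p2 ∨ p1) = max(0.36, 0.75) = 0.75
  ((¬p2 ∨ p1) ∧ p1) = min(0.75, 0.75) = 0.75
  ¬((¬p2 ∨ p1) ∧ p1): Łukasiewicz ¬ gives 1 − 0.75 = 0.25
  ((p3 ∨ ¬p2) → ¬((¬p2 ∨ p1) ∧ p1)): min(1, 1 − 0.36 + 0.25) = 0.89
  ¬p1: Łukasiewicz ¬ gives 1 − 0.75 = 0.25
  ¬p3: Łukasiewicz ¬ gives 1 − 0.14 = 0.86
  ¬¬p3: Łukasiewicz ¬ gives 1 − 0.86 = 0.14
  (¬p1 → ¬¬p3): min(1, 1 − 0.25 + 0.14) = 0.89
  (((p3 ∨ ¬p2) → ¬((¬p2 ∨ p1) ∧ p1)) ∨ (¬p1 → ¬¬p3)) = max(0.89, 0.89) = 0.89
  Łukasiewicz value = 0.89
Difference: 1 − 0.89 = 0.11

0.11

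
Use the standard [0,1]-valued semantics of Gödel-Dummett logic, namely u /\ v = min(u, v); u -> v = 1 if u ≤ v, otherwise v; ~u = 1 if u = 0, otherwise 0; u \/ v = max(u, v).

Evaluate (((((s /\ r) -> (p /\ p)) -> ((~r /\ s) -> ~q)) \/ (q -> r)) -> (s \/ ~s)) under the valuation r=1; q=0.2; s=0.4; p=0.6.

(s /\ r) = min(0.4, 1) = 0.4
(p /\ p) = min(0.6, 0.6) = 0.6
((s /\ r) -> (p /\ p)): 0.4 ≤ 0.6, so result = 1
~r: Gödel ¬ of 1 = 0 (operand ≠ 0)
(~r /\ s) = min(0, 0.4) = 0
~q: Gödel ¬ of 0.2 = 0 (operand ≠ 0)
((~r /\ s) -> ~q): 0 ≤ 0, so result = 1
(((s /\ r) -> (p /\ p)) -> ((~r /\ s) -> ~q)): 1 ≤ 1, so result = 1
(q -> r): 0.2 ≤ 1, so result = 1
((((s /\ r) -> (p /\ p)) -> ((~r /\ s) -> ~q)) \/ (q -> r)) = max(1, 1) = 1
~s: Gödel ¬ of 0.4 = 0 (operand ≠ 0)
(s \/ ~s) = max(0.4, 0) = 0.4
(((((s /\ r) -> (p /\ p)) -> ((~r /\ s) -> ~q)) \/ (q -> r)) -> (s \/ ~s)): 1 > 0.4, so result = 0.4

0.40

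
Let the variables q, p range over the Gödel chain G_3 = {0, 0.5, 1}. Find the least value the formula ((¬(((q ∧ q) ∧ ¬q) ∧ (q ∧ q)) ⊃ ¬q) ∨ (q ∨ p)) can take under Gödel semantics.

The minimum is attained at q = 0.5, p = 0:
  (q ∧ q) = min(0.5, 0.5) = 0.5
  ¬q: Gödel ¬ of 0.5 = 0 (operand ≠ 0)
  ((q ∧ q) ∧ ¬q) = min(0.5, 0) = 0
  (q ∧ q) = min(0.5, 0.5) = 0.5
  (((q ∧ q) ∧ ¬q) ∧ (q ∧ q)) = min(0, 0.5) = 0
  ¬(((q ∧ q) ∧ ¬q) ∧ (q ∧ q)): Gödel ¬ of 0 = 1 (operand is 0)
  ¬q: Gödel ¬ of 0.5 = 0 (operand ≠ 0)
  (¬(((q ∧ q) ∧ ¬q) ∧ (q ∧ q)) ⊃ ¬q): 1 > 0, so result = 0
  (q ∨ p) = max(0.5, 0) = 0.5
  ((¬(((q ∧ q) ∧ ¬q) ∧ (q ∧ q)) ⊃ ¬q) ∨ (q ∨ p)) = max(0, 0.5) = 0.5
Checking all 9 assignments confirms none give a value below 0.50.

0.50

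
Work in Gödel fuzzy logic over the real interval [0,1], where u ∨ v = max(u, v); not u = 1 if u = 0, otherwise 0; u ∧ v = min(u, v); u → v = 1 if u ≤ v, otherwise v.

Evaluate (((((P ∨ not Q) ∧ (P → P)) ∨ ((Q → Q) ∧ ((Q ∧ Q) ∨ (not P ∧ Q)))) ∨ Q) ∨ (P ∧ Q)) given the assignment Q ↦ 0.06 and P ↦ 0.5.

not Q: Gödel ¬ of 0.06 = 0 (operand ≠ 0)
(P ∨ not Q) = max(0.5, 0) = 0.5
(P → P): 0.5 ≤ 0.5, so result = 1
((P ∨ not Q) ∧ (P → P)) = min(0.5, 1) = 0.5
(Q → Q): 0.06 ≤ 0.06, so result = 1
(Q ∧ Q) = min(0.06, 0.06) = 0.06
not P: Gödel ¬ of 0.5 = 0 (operand ≠ 0)
(not P ∧ Q) = min(0, 0.06) = 0
((Q ∧ Q) ∨ (not P ∧ Q)) = max(0.06, 0) = 0.06
((Q → Q) ∧ ((Q ∧ Q) ∨ (not P ∧ Q))) = min(1, 0.06) = 0.06
(((P ∨ not Q) ∧ (P → P)) ∨ ((Q → Q) ∧ ((Q ∧ Q) ∨ (not P ∧ Q)))) = max(0.5, 0.06) = 0.5
((((P ∨ not Q) ∧ (P → P)) ∨ ((Q → Q) ∧ ((Q ∧ Q) ∨ (not P ∧ Q)))) ∨ Q) = max(0.5, 0.06) = 0.5
(P ∧ Q) = min(0.5, 0.06) = 0.06
(((((P ∨ not Q) ∧ (P → P)) ∨ ((Q → Q) ∧ ((Q ∧ Q) ∨ (not P ∧ Q)))) ∨ Q) ∨ (P ∧ Q)) = max(0.5, 0.06) = 0.5

0.50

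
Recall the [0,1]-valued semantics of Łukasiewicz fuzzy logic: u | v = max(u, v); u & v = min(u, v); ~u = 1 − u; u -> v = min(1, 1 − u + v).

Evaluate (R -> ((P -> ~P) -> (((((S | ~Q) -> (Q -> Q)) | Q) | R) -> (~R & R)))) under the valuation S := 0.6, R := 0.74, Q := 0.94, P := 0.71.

~P: Łukasiewicz ¬ gives 1 − 0.71 = 0.29
(P -> ~P): min(1, 1 − 0.71 + 0.29) = 0.58
~Q: Łukasiewicz ¬ gives 1 − 0.94 = 0.06
(S | ~Q) = max(0.6, 0.06) = 0.6
(Q -> Q): min(1, 1 − 0.94 + 0.94) = 1
((S | ~Q) -> (Q -> Q)): min(1, 1 − 0.6 + 1) = 1
(((S | ~Q) -> (Q -> Q)) | Q) = max(1, 0.94) = 1
((((S | ~Q) -> (Q -> Q)) | Q) | R) = max(1, 0.74) = 1
~R: Łukasiewicz ¬ gives 1 − 0.74 = 0.26
(~R & R) = min(0.26, 0.74) = 0.26
(((((S | ~Q) -> (Q -> Q)) | Q) | R) -> (~R & R)): min(1, 1 − 1 + 0.26) = 0.26
((P -> ~P) -> (((((S | ~Q) -> (Q -> Q)) | Q) | R) -> (~R & R))): min(1, 1 − 0.58 + 0.26) = 0.68
(R -> ((P -> ~P) -> (((((S | ~Q) -> (Q -> Q)) | Q) | R) -> (~R & R)))): min(1, 1 − 0.74 + 0.68) = 0.94

0.94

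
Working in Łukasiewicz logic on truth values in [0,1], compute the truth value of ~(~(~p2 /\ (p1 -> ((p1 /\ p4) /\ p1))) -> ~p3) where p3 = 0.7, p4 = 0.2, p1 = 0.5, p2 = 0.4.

~p2: Łukasiewicz ¬ gives 1 − 0.4 = 0.6
(p1 /\ p4) = min(0.5, 0.2) = 0.2
((p1 /\ p4) /\ p1) = min(0.2, 0.5) = 0.2
(p1 -> ((p1 /\ p4) /\ p1)): min(1, 1 − 0.5 + 0.2) = 0.7
(~p2 /\ (p1 -> ((p1 /\ p4) /\ p1))) = min(0.6, 0.7) = 0.6
~(~p2 /\ (p1 -> ((p1 /\ p4) /\ p1))): Łukasiewicz ¬ gives 1 − 0.6 = 0.4
~p3: Łukasiewicz ¬ gives 1 − 0.7 = 0.3
(~(~p2 /\ (p1 -> ((p1 /\ p4) /\ p1))) -> ~p3): min(1, 1 − 0.4 + 0.3) = 0.9
~(~(~p2 /\ (p1 -> ((p1 /\ p4) /\ p1))) -> ~p3): Łukasiewicz ¬ gives 1 − 0.9 = 0.1

0.10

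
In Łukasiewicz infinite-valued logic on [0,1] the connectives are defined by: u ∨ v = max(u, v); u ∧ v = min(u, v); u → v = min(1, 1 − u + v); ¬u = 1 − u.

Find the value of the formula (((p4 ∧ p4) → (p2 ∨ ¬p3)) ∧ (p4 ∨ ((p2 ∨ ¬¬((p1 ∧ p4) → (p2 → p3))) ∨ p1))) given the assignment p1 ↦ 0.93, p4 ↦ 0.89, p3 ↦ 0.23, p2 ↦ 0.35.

(p4 ∧ p4) = min(0.89, 0.89) = 0.89
¬p3: Łukasiewicz ¬ gives 1 − 0.23 = 0.77
(p2 ∨ ¬p3) = max(0.35, 0.77) = 0.77
((p4 ∧ p4) → (p2 ∨ ¬p3)): min(1, 1 − 0.89 + 0.77) = 0.88
(p1 ∧ p4) = min(0.93, 0.89) = 0.89
(p2 → p3): min(1, 1 − 0.35 + 0.23) = 0.88
((p1 ∧ p4) → (p2 → p3)): min(1, 1 − 0.89 + 0.88) = 0.99
¬((p1 ∧ p4) → (p2 → p3)): Łukasiewicz ¬ gives 1 − 0.99 = 0.01
¬¬((p1 ∧ p4) → (p2 → p3)): Łukasiewicz ¬ gives 1 − 0.01 = 0.99
(p2 ∨ ¬¬((p1 ∧ p4) → (p2 → p3))) = max(0.35, 0.99) = 0.99
((p2 ∨ ¬¬((p1 ∧ p4) → (p2 → p3))) ∨ p1) = max(0.99, 0.93) = 0.99
(p4 ∨ ((p2 ∨ ¬¬((p1 ∧ p4) → (p2 → p3))) ∨ p1)) = max(0.89, 0.99) = 0.99
(((p4 ∧ p4) → (p2 ∨ ¬p3)) ∧ (p4 ∨ ((p2 ∨ ¬¬((p1 ∧ p4) → (p2 → p3))) ∨ p1))) = min(0.88, 0.99) = 0.88

0.88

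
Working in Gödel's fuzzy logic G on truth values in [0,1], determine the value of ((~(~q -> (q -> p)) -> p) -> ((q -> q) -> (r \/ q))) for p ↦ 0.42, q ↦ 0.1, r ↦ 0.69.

~q: Gödel ¬ of 0.1 = 0 (operand ≠ 0)
(q -> p): 0.1 ≤ 0.42, so result = 1
(~q -> (q -> p)): 0 ≤ 1, so result = 1
~(~q -> (q -> p)): Gödel ¬ of 1 = 0 (operand ≠ 0)
(~(~q -> (q -> p)) -> p): 0 ≤ 0.42, so result = 1
(q -> q): 0.1 ≤ 0.1, so result = 1
(r \/ q) = max(0.69, 0.1) = 0.69
((q -> q) -> (r \/ q)): 1 > 0.69, so result = 0.69
((~(~q -> (q -> p)) -> p) -> ((q -> q) -> (r \/ q))): 1 > 0.69, so result = 0.69

0.69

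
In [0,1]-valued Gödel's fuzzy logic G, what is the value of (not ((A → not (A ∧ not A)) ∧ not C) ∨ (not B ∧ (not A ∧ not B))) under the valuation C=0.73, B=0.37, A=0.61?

not A: Gödel ¬ of 0.61 = 0 (operand ≠ 0)
(A ∧ not A) = min(0.61, 0) = 0
not (A ∧ not A): Gödel ¬ of 0 = 1 (operand is 0)
(A → not (A ∧ not A)): 0.61 ≤ 1, so result = 1
not C: Gödel ¬ of 0.73 = 0 (operand ≠ 0)
((A → not (A ∧ not A)) ∧ not C) = min(1, 0) = 0
not ((A → not (A ∧ not A)) ∧ not C): Gödel ¬ of 0 = 1 (operand is 0)
not B: Gödel ¬ of 0.37 = 0 (operand ≠ 0)
not A: Gödel ¬ of 0.61 = 0 (operand ≠ 0)
not B: Gödel ¬ of 0.37 = 0 (operand ≠ 0)
(not A ∧ not B) = min(0, 0) = 0
(not B ∧ (not A ∧ not B)) = min(0, 0) = 0
(not ((A → not (A ∧ not A)) ∧ not C) ∨ (not B ∧ (not A ∧ not B))) = max(1, 0) = 1

1.00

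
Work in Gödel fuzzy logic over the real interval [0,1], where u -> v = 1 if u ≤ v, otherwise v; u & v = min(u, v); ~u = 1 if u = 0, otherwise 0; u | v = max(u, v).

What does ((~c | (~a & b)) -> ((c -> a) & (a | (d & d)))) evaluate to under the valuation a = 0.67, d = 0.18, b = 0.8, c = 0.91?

~c: Gödel ¬ of 0.91 = 0 (operand ≠ 0)
~a: Gödel ¬ of 0.67 = 0 (operand ≠ 0)
(~a & b) = min(0, 0.8) = 0
(~c | (~a & b)) = max(0, 0) = 0
(c -> a): 0.91 > 0.67, so result = 0.67
(d & d) = min(0.18, 0.18) = 0.18
(a | (d & d)) = max(0.67, 0.18) = 0.67
((c -> a) & (a | (d & d))) = min(0.67, 0.67) = 0.67
((~c | (~a & b)) -> ((c -> a) & (a | (d & d)))): 0 ≤ 0.67, so result = 1

1.00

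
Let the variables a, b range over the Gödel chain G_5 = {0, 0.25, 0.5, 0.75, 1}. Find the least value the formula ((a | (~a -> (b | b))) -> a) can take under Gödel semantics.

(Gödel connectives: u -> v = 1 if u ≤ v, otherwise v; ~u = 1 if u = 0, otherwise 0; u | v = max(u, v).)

The minimum is attained at a = 0, b = 0.25:
  ~a: Gödel ¬ of 0 = 1 (operand is 0)
  (b | b) = max(0.25, 0.25) = 0.25
  (~a -> (b | b)): 1 > 0.25, so result = 0.25
  (a | (~a -> (b | b))) = max(0, 0.25) = 0.25
  ((a | (~a -> (b | b))) -> a): 0.25 > 0, so result = 0
Checking all 25 assignments confirms none give a value below 0.00.

0.00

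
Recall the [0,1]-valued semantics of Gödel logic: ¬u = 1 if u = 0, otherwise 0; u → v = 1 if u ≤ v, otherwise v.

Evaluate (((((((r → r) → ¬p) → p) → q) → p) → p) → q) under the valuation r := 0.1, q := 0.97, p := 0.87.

(r → r): 0.1 ≤ 0.1, so result = 1
¬p: Gödel ¬ of 0.87 = 0 (operand ≠ 0)
((r → r) → ¬p): 1 > 0, so result = 0
(((r → r) → ¬p) → p): 0 ≤ 0.87, so result = 1
((((r → r) → ¬p) → p) → q): 1 > 0.97, so result = 0.97
(((((r → r) → ¬p) → p) → q) → p): 0.97 > 0.87, so result = 0.87
((((((r → r) → ¬p) → p) → q) → p) → p): 0.87 ≤ 0.87, so result = 1
(((((((r → r) → ¬p) → p) → q) → p) → p) → q): 1 > 0.97, so result = 0.97

0.97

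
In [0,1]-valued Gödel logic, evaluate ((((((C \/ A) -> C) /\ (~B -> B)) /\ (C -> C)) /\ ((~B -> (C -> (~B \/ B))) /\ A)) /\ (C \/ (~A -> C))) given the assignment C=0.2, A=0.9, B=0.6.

0.20

(C \/ A) = max(0.2, 0.9) = 0.9
((C \/ A) -> C): 0.9 > 0.2, so result = 0.2
~B: Gödel ¬ of 0.6 = 0 (operand ≠ 0)
(~B -> B): 0 ≤ 0.6, so result = 1
(((C \/ A) -> C) /\ (~B -> B)) = min(0.2, 1) = 0.2
(C -> C): 0.2 ≤ 0.2, so result = 1
((((C \/ A) -> C) /\ (~B -> B)) /\ (C -> C)) = min(0.2, 1) = 0.2
~B: Gödel ¬ of 0.6 = 0 (operand ≠ 0)
~B: Gödel ¬ of 0.6 = 0 (operand ≠ 0)
(~B \/ B) = max(0, 0.6) = 0.6
(C -> (~B \/ B)): 0.2 ≤ 0.6, so result = 1
(~B -> (C -> (~B \/ B))): 0 ≤ 1, so result = 1
((~B -> (C -> (~B \/ B))) /\ A) = min(1, 0.9) = 0.9
(((((C \/ A) -> C) /\ (~B -> B)) /\ (C -> C)) /\ ((~B -> (C -> (~B \/ B))) /\ A)) = min(0.2, 0.9) = 0.2
~A: Gödel ¬ of 0.9 = 0 (operand ≠ 0)
(~A -> C): 0 ≤ 0.2, so result = 1
(C \/ (~A -> C)) = max(0.2, 1) = 1
((((((C \/ A) -> C) /\ (~B -> B)) /\ (C -> C)) /\ ((~B -> (C -> (~B \/ B))) /\ A)) /\ (C \/ (~A -> C))) = min(0.2, 1) = 0.2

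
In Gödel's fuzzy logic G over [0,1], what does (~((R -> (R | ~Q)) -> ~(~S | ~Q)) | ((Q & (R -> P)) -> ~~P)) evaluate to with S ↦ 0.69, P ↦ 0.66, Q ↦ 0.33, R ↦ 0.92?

~Q: Gödel ¬ of 0.33 = 0 (operand ≠ 0)
(R | ~Q) = max(0.92, 0) = 0.92
(R -> (R | ~Q)): 0.92 ≤ 0.92, so result = 1
~S: Gödel ¬ of 0.69 = 0 (operand ≠ 0)
~Q: Gödel ¬ of 0.33 = 0 (operand ≠ 0)
(~S | ~Q) = max(0, 0) = 0
~(~S | ~Q): Gödel ¬ of 0 = 1 (operand is 0)
((R -> (R | ~Q)) -> ~(~S | ~Q)): 1 ≤ 1, so result = 1
~((R -> (R | ~Q)) -> ~(~S | ~Q)): Gödel ¬ of 1 = 0 (operand ≠ 0)
(R -> P): 0.92 > 0.66, so result = 0.66
(Q & (R -> P)) = min(0.33, 0.66) = 0.33
~P: Gödel ¬ of 0.66 = 0 (operand ≠ 0)
~~P: Gödel ¬ of 0 = 1 (operand is 0)
((Q & (R -> P)) -> ~~P): 0.33 ≤ 1, so result = 1
(~((R -> (R | ~Q)) -> ~(~S | ~Q)) | ((Q & (R -> P)) -> ~~P)) = max(0, 1) = 1

1.00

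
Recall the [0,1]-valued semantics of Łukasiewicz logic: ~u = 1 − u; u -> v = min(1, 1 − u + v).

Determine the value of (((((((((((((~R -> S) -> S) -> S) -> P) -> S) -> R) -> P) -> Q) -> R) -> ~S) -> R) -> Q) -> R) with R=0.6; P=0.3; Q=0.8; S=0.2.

0.60

~R: Łukasiewicz ¬ gives 1 − 0.6 = 0.4
(~R -> S): min(1, 1 − 0.4 + 0.2) = 0.8
((~R -> S) -> S): min(1, 1 − 0.8 + 0.2) = 0.4
(((~R -> S) -> S) -> S): min(1, 1 − 0.4 + 0.2) = 0.8
((((~R -> S) -> S) -> S) -> P): min(1, 1 − 0.8 + 0.3) = 0.5
(((((~R -> S) -> S) -> S) -> P) -> S): min(1, 1 − 0.5 + 0.2) = 0.7
((((((~R -> S) -> S) -> S) -> P) -> S) -> R): min(1, 1 − 0.7 + 0.6) = 0.9
(((((((~R -> S) -> S) -> S) -> P) -> S) -> R) -> P): min(1, 1 − 0.9 + 0.3) = 0.4
((((((((~R -> S) -> S) -> S) -> P) -> S) -> R) -> P) -> Q): min(1, 1 − 0.4 + 0.8) = 1
(((((((((~R -> S) -> S) -> S) -> P) -> S) -> R) -> P) -> Q) -> R): min(1, 1 − 1 + 0.6) = 0.6
~S: Łukasiewicz ¬ gives 1 − 0.2 = 0.8
((((((((((~R -> S) -> S) -> S) -> P) -> S) -> R) -> P) -> Q) -> R) -> ~S): min(1, 1 − 0.6 + 0.8) = 1
(((((((((((~R -> S) -> S) -> S) -> P) -> S) -> R) -> P) -> Q) -> R) -> ~S) -> R): min(1, 1 − 1 + 0.6) = 0.6
((((((((((((~R -> S) -> S) -> S) -> P) -> S) -> R) -> P) -> Q) -> R) -> ~S) -> R) -> Q): min(1, 1 − 0.6 + 0.8) = 1
(((((((((((((~R -> S) -> S) -> S) -> P) -> S) -> R) -> P) -> Q) -> R) -> ~S) -> R) -> Q) -> R): min(1, 1 − 1 + 0.6) = 0.6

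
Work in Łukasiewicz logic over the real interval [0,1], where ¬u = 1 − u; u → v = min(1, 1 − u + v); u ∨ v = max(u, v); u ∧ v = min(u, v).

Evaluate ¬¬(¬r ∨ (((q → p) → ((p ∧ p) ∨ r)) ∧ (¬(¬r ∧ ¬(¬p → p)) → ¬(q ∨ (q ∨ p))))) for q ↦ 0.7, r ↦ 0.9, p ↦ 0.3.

¬r: Łukasiewicz ¬ gives 1 − 0.9 = 0.1
(q → p): min(1, 1 − 0.7 + 0.3) = 0.6
(p ∧ p) = min(0.3, 0.3) = 0.3
((p ∧ p) ∨ r) = max(0.3, 0.9) = 0.9
((q → p) → ((p ∧ p) ∨ r)): min(1, 1 − 0.6 + 0.9) = 1
¬r: Łukasiewicz ¬ gives 1 − 0.9 = 0.1
¬p: Łukasiewicz ¬ gives 1 − 0.3 = 0.7
(¬p → p): min(1, 1 − 0.7 + 0.3) = 0.6
¬(¬p → p): Łukasiewicz ¬ gives 1 − 0.6 = 0.4
(¬r ∧ ¬(¬p → p)) = min(0.1, 0.4) = 0.1
¬(¬r ∧ ¬(¬p → p)): Łukasiewicz ¬ gives 1 − 0.1 = 0.9
(q ∨ p) = max(0.7, 0.3) = 0.7
(q ∨ (q ∨ p)) = max(0.7, 0.7) = 0.7
¬(q ∨ (q ∨ p)): Łukasiewicz ¬ gives 1 − 0.7 = 0.3
(¬(¬r ∧ ¬(¬p → p)) → ¬(q ∨ (q ∨ p))): min(1, 1 − 0.9 + 0.3) = 0.4
(((q → p) → ((p ∧ p) ∨ r)) ∧ (¬(¬r ∧ ¬(¬p → p)) → ¬(q ∨ (q ∨ p)))) = min(1, 0.4) = 0.4
(¬r ∨ (((q → p) → ((p ∧ p) ∨ r)) ∧ (¬(¬r ∧ ¬(¬p → p)) → ¬(q ∨ (q ∨ p))))) = max(0.1, 0.4) = 0.4
¬(¬r ∨ (((q → p) → ((p ∧ p) ∨ r)) ∧ (¬(¬r ∧ ¬(¬p → p)) → ¬(q ∨ (q ∨ p))))): Łukasiewicz ¬ gives 1 − 0.4 = 0.6
¬¬(¬r ∨ (((q → p) → ((p ∧ p) ∨ r)) ∧ (¬(¬r ∧ ¬(¬p → p)) → ¬(q ∨ (q ∨ p))))): Łukasiewicz ¬ gives 1 − 0.6 = 0.4

0.40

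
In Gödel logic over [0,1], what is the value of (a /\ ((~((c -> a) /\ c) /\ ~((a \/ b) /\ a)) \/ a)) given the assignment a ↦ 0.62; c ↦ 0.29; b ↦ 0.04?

0.62

(c -> a): 0.29 ≤ 0.62, so result = 1
((c -> a) /\ c) = min(1, 0.29) = 0.29
~((c -> a) /\ c): Gödel ¬ of 0.29 = 0 (operand ≠ 0)
(a \/ b) = max(0.62, 0.04) = 0.62
((a \/ b) /\ a) = min(0.62, 0.62) = 0.62
~((a \/ b) /\ a): Gödel ¬ of 0.62 = 0 (operand ≠ 0)
(~((c -> a) /\ c) /\ ~((a \/ b) /\ a)) = min(0, 0) = 0
((~((c -> a) /\ c) /\ ~((a \/ b) /\ a)) \/ a) = max(0, 0.62) = 0.62
(a /\ ((~((c -> a) /\ c) /\ ~((a \/ b) /\ a)) \/ a)) = min(0.62, 0.62) = 0.62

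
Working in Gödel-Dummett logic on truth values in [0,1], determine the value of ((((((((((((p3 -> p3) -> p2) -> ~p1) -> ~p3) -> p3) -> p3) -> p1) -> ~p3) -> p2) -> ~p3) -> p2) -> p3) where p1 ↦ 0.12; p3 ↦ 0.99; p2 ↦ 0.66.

0.99

(p3 -> p3): 0.99 ≤ 0.99, so result = 1
((p3 -> p3) -> p2): 1 > 0.66, so result = 0.66
~p1: Gödel ¬ of 0.12 = 0 (operand ≠ 0)
(((p3 -> p3) -> p2) -> ~p1): 0.66 > 0, so result = 0
~p3: Gödel ¬ of 0.99 = 0 (operand ≠ 0)
((((p3 -> p3) -> p2) -> ~p1) -> ~p3): 0 ≤ 0, so result = 1
(((((p3 -> p3) -> p2) -> ~p1) -> ~p3) -> p3): 1 > 0.99, so result = 0.99
((((((p3 -> p3) -> p2) -> ~p1) -> ~p3) -> p3) -> p3): 0.99 ≤ 0.99, so result = 1
(((((((p3 -> p3) -> p2) -> ~p1) -> ~p3) -> p3) -> p3) -> p1): 1 > 0.12, so result = 0.12
~p3: Gödel ¬ of 0.99 = 0 (operand ≠ 0)
((((((((p3 -> p3) -> p2) -> ~p1) -> ~p3) -> p3) -> p3) -> p1) -> ~p3): 0.12 > 0, so result = 0
(((((((((p3 -> p3) -> p2) -> ~p1) -> ~p3) -> p3) -> p3) -> p1) -> ~p3) -> p2): 0 ≤ 0.66, so result = 1
~p3: Gödel ¬ of 0.99 = 0 (operand ≠ 0)
((((((((((p3 -> p3) -> p2) -> ~p1) -> ~p3) -> p3) -> p3) -> p1) -> ~p3) -> p2) -> ~p3): 1 > 0, so result = 0
(((((((((((p3 -> p3) -> p2) -> ~p1) -> ~p3) -> p3) -> p3) -> p1) -> ~p3) -> p2) -> ~p3) -> p2): 0 ≤ 0.66, so result = 1
((((((((((((p3 -> p3) -> p2) -> ~p1) -> ~p3) -> p3) -> p3) -> p1) -> ~p3) -> p2) -> ~p3) -> p2) -> p3): 1 > 0.99, so result = 0.99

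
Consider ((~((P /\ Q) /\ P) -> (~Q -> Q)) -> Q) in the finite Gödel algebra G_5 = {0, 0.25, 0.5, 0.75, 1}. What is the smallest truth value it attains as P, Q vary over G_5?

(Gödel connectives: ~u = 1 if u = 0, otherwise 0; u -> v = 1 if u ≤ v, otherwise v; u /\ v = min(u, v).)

0.25

The minimum is attained at P = 0, Q = 0.25:
  (P /\ Q) = min(0, 0.25) = 0
  ((P /\ Q) /\ P) = min(0, 0) = 0
  ~((P /\ Q) /\ P): Gödel ¬ of 0 = 1 (operand is 0)
  ~Q: Gödel ¬ of 0.25 = 0 (operand ≠ 0)
  (~Q -> Q): 0 ≤ 0.25, so result = 1
  (~((P /\ Q) /\ P) -> (~Q -> Q)): 1 ≤ 1, so result = 1
  ((~((P /\ Q) /\ P) -> (~Q -> Q)) -> Q): 1 > 0.25, so result = 0.25
Checking all 25 assignments confirms none give a value below 0.25.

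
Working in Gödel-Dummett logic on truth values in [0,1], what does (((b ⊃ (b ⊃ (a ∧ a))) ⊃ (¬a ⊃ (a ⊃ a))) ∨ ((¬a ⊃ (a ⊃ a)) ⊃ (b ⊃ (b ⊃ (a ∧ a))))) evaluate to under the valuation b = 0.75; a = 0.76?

(a ∧ a) = min(0.76, 0.76) = 0.76
(b ⊃ (a ∧ a)): 0.75 ≤ 0.76, so result = 1
(b ⊃ (b ⊃ (a ∧ a))): 0.75 ≤ 1, so result = 1
¬a: Gödel ¬ of 0.76 = 0 (operand ≠ 0)
(a ⊃ a): 0.76 ≤ 0.76, so result = 1
(¬a ⊃ (a ⊃ a)): 0 ≤ 1, so result = 1
((b ⊃ (b ⊃ (a ∧ a))) ⊃ (¬a ⊃ (a ⊃ a))): 1 ≤ 1, so result = 1
¬a: Gödel ¬ of 0.76 = 0 (operand ≠ 0)
(a ⊃ a): 0.76 ≤ 0.76, so result = 1
(¬a ⊃ (a ⊃ a)): 0 ≤ 1, so result = 1
(a ∧ a) = min(0.76, 0.76) = 0.76
(b ⊃ (a ∧ a)): 0.75 ≤ 0.76, so result = 1
(b ⊃ (b ⊃ (a ∧ a))): 0.75 ≤ 1, so result = 1
((¬a ⊃ (a ⊃ a)) ⊃ (b ⊃ (b ⊃ (a ∧ a)))): 1 ≤ 1, so result = 1
(((b ⊃ (b ⊃ (a ∧ a))) ⊃ (¬a ⊃ (a ⊃ a))) ∨ ((¬a ⊃ (a ⊃ a)) ⊃ (b ⊃ (b ⊃ (a ∧ a))))) = max(1, 1) = 1

1.00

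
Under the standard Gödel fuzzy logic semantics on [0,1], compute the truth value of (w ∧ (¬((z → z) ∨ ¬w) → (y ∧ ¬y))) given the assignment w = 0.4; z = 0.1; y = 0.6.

0.40

(z → z): 0.1 ≤ 0.1, so result = 1
¬w: Gödel ¬ of 0.4 = 0 (operand ≠ 0)
((z → z) ∨ ¬w) = max(1, 0) = 1
¬((z → z) ∨ ¬w): Gödel ¬ of 1 = 0 (operand ≠ 0)
¬y: Gödel ¬ of 0.6 = 0 (operand ≠ 0)
(y ∧ ¬y) = min(0.6, 0) = 0
(¬((z → z) ∨ ¬w) → (y ∧ ¬y)): 0 ≤ 0, so result = 1
(w ∧ (¬((z → z) ∨ ¬w) → (y ∧ ¬y))) = min(0.4, 1) = 0.4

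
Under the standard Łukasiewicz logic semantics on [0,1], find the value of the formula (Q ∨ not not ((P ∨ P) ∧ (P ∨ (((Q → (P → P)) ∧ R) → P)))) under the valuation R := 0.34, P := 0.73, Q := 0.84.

(P ∨ P) = max(0.73, 0.73) = 0.73
(P → P): min(1, 1 − 0.73 + 0.73) = 1
(Q → (P → P)): min(1, 1 − 0.84 + 1) = 1
((Q → (P → P)) ∧ R) = min(1, 0.34) = 0.34
(((Q → (P → P)) ∧ R) → P): min(1, 1 − 0.34 + 0.73) = 1
(P ∨ (((Q → (P → P)) ∧ R) → P)) = max(0.73, 1) = 1
((P ∨ P) ∧ (P ∨ (((Q → (P → P)) ∧ R) → P))) = min(0.73, 1) = 0.73
not ((P ∨ P) ∧ (P ∨ (((Q → (P → P)) ∧ R) → P))): Łukasiewicz ¬ gives 1 − 0.73 = 0.27
not not ((P ∨ P) ∧ (P ∨ (((Q → (P → P)) ∧ R) → P))): Łukasiewicz ¬ gives 1 − 0.27 = 0.73
(Q ∨ not not ((P ∨ P) ∧ (P ∨ (((Q → (P → P)) ∧ R) → P)))) = max(0.84, 0.73) = 0.84

0.84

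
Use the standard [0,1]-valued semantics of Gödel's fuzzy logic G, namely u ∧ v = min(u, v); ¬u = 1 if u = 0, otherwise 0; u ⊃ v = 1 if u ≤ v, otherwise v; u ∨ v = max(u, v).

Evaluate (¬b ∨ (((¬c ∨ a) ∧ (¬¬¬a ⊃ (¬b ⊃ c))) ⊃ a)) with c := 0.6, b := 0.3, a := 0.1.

¬b: Gödel ¬ of 0.3 = 0 (operand ≠ 0)
¬c: Gödel ¬ of 0.6 = 0 (operand ≠ 0)
(¬c ∨ a) = max(0, 0.1) = 0.1
¬a: Gödel ¬ of 0.1 = 0 (operand ≠ 0)
¬¬a: Gödel ¬ of 0 = 1 (operand is 0)
¬¬¬a: Gödel ¬ of 1 = 0 (operand ≠ 0)
¬b: Gödel ¬ of 0.3 = 0 (operand ≠ 0)
(¬b ⊃ c): 0 ≤ 0.6, so result = 1
(¬¬¬a ⊃ (¬b ⊃ c)): 0 ≤ 1, so result = 1
((¬c ∨ a) ∧ (¬¬¬a ⊃ (¬b ⊃ c))) = min(0.1, 1) = 0.1
(((¬c ∨ a) ∧ (¬¬¬a ⊃ (¬b ⊃ c))) ⊃ a): 0.1 ≤ 0.1, so result = 1
(¬b ∨ (((¬c ∨ a) ∧ (¬¬¬a ⊃ (¬b ⊃ c))) ⊃ a)) = max(0, 1) = 1

1.00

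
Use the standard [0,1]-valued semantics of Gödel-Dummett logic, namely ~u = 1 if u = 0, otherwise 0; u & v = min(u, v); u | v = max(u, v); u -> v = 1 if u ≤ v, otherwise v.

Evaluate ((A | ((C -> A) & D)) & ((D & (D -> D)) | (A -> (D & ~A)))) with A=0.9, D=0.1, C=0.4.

(C -> A): 0.4 ≤ 0.9, so result = 1
((C -> A) & D) = min(1, 0.1) = 0.1
(A | ((C -> A) & D)) = max(0.9, 0.1) = 0.9
(D -> D): 0.1 ≤ 0.1, so result = 1
(D & (D -> D)) = min(0.1, 1) = 0.1
~A: Gödel ¬ of 0.9 = 0 (operand ≠ 0)
(D & ~A) = min(0.1, 0) = 0
(A -> (D & ~A)): 0.9 > 0, so result = 0
((D & (D -> D)) | (A -> (D & ~A))) = max(0.1, 0) = 0.1
((A | ((C -> A) & D)) & ((D & (D -> D)) | (A -> (D & ~A)))) = min(0.9, 0.1) = 0.1

0.10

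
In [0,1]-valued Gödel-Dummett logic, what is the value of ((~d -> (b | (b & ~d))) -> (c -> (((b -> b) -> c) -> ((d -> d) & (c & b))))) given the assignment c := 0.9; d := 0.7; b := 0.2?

~d: Gödel ¬ of 0.7 = 0 (operand ≠ 0)
~d: Gödel ¬ of 0.7 = 0 (operand ≠ 0)
(b & ~d) = min(0.2, 0) = 0
(b | (b & ~d)) = max(0.2, 0) = 0.2
(~d -> (b | (b & ~d))): 0 ≤ 0.2, so result = 1
(b -> b): 0.2 ≤ 0.2, so result = 1
((b -> b) -> c): 1 > 0.9, so result = 0.9
(d -> d): 0.7 ≤ 0.7, so result = 1
(c & b) = min(0.9, 0.2) = 0.2
((d -> d) & (c & b)) = min(1, 0.2) = 0.2
(((b -> b) -> c) -> ((d -> d) & (c & b))): 0.9 > 0.2, so result = 0.2
(c -> (((b -> b) -> c) -> ((d -> d) & (c & b)))): 0.9 > 0.2, so result = 0.2
((~d -> (b | (b & ~d))) -> (c -> (((b -> b) -> c) -> ((d -> d) & (c & b))))): 1 > 0.2, so result = 0.2

0.20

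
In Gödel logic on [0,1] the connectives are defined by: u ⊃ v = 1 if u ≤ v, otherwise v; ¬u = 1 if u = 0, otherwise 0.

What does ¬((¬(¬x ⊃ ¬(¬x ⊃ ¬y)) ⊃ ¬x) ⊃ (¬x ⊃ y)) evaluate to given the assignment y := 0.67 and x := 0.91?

¬x: Gödel ¬ of 0.91 = 0 (operand ≠ 0)
¬x: Gödel ¬ of 0.91 = 0 (operand ≠ 0)
¬y: Gödel ¬ of 0.67 = 0 (operand ≠ 0)
(¬x ⊃ ¬y): 0 ≤ 0, so result = 1
¬(¬x ⊃ ¬y): Gödel ¬ of 1 = 0 (operand ≠ 0)
(¬x ⊃ ¬(¬x ⊃ ¬y)): 0 ≤ 0, so result = 1
¬(¬x ⊃ ¬(¬x ⊃ ¬y)): Gödel ¬ of 1 = 0 (operand ≠ 0)
¬x: Gödel ¬ of 0.91 = 0 (operand ≠ 0)
(¬(¬x ⊃ ¬(¬x ⊃ ¬y)) ⊃ ¬x): 0 ≤ 0, so result = 1
¬x: Gödel ¬ of 0.91 = 0 (operand ≠ 0)
(¬x ⊃ y): 0 ≤ 0.67, so result = 1
((¬(¬x ⊃ ¬(¬x ⊃ ¬y)) ⊃ ¬x) ⊃ (¬x ⊃ y)): 1 ≤ 1, so result = 1
¬((¬(¬x ⊃ ¬(¬x ⊃ ¬y)) ⊃ ¬x) ⊃ (¬x ⊃ y)): Gödel ¬ of 1 = 0 (operand ≠ 0)

0.00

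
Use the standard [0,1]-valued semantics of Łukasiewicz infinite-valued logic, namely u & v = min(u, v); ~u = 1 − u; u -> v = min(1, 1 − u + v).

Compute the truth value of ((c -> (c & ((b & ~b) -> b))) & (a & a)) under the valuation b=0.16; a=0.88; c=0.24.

0.88

~b: Łukasiewicz ¬ gives 1 − 0.16 = 0.84
(b & ~b) = min(0.16, 0.84) = 0.16
((b & ~b) -> b): min(1, 1 − 0.16 + 0.16) = 1
(c & ((b & ~b) -> b)) = min(0.24, 1) = 0.24
(c -> (c & ((b & ~b) -> b))): min(1, 1 − 0.24 + 0.24) = 1
(a & a) = min(0.88, 0.88) = 0.88
((c -> (c & ((b & ~b) -> b))) & (a & a)) = min(1, 0.88) = 0.88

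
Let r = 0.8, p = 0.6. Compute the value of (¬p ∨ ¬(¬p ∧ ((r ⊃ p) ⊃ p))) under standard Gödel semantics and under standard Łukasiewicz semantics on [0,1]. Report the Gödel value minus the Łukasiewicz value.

0.40

Gödel evaluation:
  ¬p: Gödel ¬ of 0.6 = 0 (operand ≠ 0)
  ¬p: Gödel ¬ of 0.6 = 0 (operand ≠ 0)
  (r ⊃ p): 0.8 > 0.6, so result = 0.6
  ((r ⊃ p) ⊃ p): 0.6 ≤ 0.6, so result = 1
  (¬p ∧ ((r ⊃ p) ⊃ p)) = min(0, 1) = 0
  ¬(¬p ∧ ((r ⊃ p) ⊃ p)): Gödel ¬ of 0 = 1 (operand is 0)
  (¬p ∨ ¬(¬p ∧ ((r ⊃ p) ⊃ p))) = max(0, 1) = 1
  Gödel value = 1
Łukasiewicz evaluation:
  ¬p: Łukasiewicz ¬ gives 1 − 0.6 = 0.4
  ¬p: Łukasiewicz ¬ gives 1 − 0.6 = 0.4
  (r ⊃ p): min(1, 1 − 0.8 + 0.6) = 0.8
  ((r ⊃ p) ⊃ p): min(1, 1 − 0.8 + 0.6) = 0.8
  (¬p ∧ ((r ⊃ p) ⊃ p)) = min(0.4, 0.8) = 0.4
  ¬(¬p ∧ ((r ⊃ p) ⊃ p)): Łukasiewicz ¬ gives 1 − 0.4 = 0.6
  (¬p ∨ ¬(¬p ∧ ((r ⊃ p) ⊃ p))) = max(0.4, 0.6) = 0.6
  Łukasiewicz value = 0.6
Difference: 1 − 0.6 = 0.40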